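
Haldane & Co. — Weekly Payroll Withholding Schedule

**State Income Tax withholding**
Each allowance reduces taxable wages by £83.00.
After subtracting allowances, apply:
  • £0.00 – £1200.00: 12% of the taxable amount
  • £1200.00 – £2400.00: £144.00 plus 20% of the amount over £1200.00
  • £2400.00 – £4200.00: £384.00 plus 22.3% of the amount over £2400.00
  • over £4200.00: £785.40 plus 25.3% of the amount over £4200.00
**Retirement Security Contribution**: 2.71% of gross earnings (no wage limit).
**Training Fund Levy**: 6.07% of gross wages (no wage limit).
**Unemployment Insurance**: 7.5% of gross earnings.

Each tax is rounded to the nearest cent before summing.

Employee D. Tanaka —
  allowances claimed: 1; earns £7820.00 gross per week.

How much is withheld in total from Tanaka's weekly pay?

State Income Tax: taxable = £7820.00 − 1×£83.00 = £7737.00
  £785.40 + 25.3% × (£7737.00 − £4200.00) = £785.40 + 25.3% × £3537.00 = £1680.26
Retirement Security Contribution: 2.71% × £7820.00 = £211.92
Training Fund Levy: 6.07% × £7820.00 = £474.67
Unemployment Insurance: 7.5% × £7820.00 = £586.50
Total: £1680.26 + £211.92 + £474.67 + £586.50 = £2953.35

£2953.35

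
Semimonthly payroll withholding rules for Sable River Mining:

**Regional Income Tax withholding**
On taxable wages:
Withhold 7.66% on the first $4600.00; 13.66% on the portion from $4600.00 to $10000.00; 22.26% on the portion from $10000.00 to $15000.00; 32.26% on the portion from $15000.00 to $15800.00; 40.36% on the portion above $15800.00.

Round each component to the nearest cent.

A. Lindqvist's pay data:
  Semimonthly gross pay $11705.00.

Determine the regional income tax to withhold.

Regional Income Tax: taxable = $11705.00
  $1090.00 + 22.26% × ($11705.00 − $10000.00) = $1090.00 + 22.26% × $1705.00 = $1469.53

$1469.53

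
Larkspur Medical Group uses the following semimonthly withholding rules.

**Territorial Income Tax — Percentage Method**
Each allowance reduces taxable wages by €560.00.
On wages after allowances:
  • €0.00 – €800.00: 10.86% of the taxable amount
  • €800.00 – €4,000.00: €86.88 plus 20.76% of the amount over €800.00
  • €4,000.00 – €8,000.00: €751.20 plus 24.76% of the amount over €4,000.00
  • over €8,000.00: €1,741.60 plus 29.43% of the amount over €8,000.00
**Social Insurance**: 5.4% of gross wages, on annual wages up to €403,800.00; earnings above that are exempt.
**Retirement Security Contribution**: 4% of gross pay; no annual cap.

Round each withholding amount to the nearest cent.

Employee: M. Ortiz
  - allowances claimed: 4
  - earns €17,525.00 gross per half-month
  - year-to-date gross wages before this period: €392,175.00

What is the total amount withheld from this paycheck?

€5,214.33

Territorial Income Tax: taxable = €17,525.00 − 4×€560.00 = €15,285.00
  €1,741.60 + 29.43% × (€15,285.00 − €8,000.00) = €1,741.60 + 29.43% × €7,285.00 = €3,885.58
Social Insurance: cap €403,800.00 − YTD €392,175.00 = €11,625.00 subject; 5.4% × €11,625.00 = €627.75
Retirement Security Contribution: 4% × €17,525.00 = €701.00
Total: €3,885.58 + €627.75 + €701.00 = €5,214.33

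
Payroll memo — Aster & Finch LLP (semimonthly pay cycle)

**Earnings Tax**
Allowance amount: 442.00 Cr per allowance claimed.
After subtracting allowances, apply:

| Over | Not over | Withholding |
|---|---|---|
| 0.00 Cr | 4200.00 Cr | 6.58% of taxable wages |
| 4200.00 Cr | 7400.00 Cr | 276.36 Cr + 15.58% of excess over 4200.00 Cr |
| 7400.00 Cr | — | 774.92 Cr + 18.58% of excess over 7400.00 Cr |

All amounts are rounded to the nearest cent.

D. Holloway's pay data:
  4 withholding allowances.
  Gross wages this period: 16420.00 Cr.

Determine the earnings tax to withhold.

Earnings Tax: taxable = 16420.00 Cr − 4×442.00 Cr = 14652.00 Cr
  774.92 Cr + 18.58% × (14652.00 Cr − 7400.00 Cr) = 774.92 Cr + 18.58% × 7252.00 Cr = 2122.34 Cr

2122.34 Cr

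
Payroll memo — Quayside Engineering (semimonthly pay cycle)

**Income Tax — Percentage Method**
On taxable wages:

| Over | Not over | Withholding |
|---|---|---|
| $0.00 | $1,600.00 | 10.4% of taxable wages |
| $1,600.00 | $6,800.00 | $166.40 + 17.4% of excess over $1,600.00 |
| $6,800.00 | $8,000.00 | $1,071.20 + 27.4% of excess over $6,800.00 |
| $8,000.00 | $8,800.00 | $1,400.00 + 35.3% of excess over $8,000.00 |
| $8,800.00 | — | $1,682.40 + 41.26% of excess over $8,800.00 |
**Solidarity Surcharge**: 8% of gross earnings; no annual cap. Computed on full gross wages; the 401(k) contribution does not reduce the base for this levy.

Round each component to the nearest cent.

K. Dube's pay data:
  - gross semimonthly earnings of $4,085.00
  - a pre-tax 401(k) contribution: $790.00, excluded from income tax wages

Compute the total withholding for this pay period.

Income Tax: taxable = $4,085.00 − $790.00 = $3,295.00
  $166.40 + 17.4% × ($3,295.00 − $1,600.00) = $166.40 + 17.4% × $1,695.00 = $461.33
Solidarity Surcharge: 8% × $4,085.00 = $326.80
Total: $461.33 + $326.80 = $788.13

$788.13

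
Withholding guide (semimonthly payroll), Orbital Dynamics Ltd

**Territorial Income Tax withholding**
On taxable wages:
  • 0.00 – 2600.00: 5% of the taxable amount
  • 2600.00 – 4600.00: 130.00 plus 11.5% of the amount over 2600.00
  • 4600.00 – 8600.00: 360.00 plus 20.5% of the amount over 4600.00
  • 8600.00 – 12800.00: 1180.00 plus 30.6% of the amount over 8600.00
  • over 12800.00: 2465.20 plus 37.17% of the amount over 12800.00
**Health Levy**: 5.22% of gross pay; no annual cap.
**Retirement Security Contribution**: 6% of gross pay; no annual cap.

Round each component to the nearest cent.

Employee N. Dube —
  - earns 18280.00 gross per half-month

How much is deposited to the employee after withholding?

11726.86

Territorial Income Tax: taxable = 18280.00
  2465.20 + 37.17% × (18280.00 − 12800.00) = 2465.20 + 37.17% × 5480.00 = 4502.12
Health Levy: 5.22% × 18280.00 = 954.22
Retirement Security Contribution: 6% × 18280.00 = 1096.80
Total withheld: 4502.12 + 954.22 + 1096.80 = 6553.14
Net pay: 18280.00 − 6553.14 = 11726.86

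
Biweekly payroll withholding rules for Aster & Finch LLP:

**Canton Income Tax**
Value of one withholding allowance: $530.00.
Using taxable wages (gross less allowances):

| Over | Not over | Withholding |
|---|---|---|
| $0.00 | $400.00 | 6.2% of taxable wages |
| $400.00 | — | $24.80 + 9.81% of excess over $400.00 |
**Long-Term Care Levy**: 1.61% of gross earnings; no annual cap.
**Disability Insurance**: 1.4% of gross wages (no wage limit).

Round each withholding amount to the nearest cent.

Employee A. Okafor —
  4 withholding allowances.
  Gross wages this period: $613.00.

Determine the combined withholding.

Canton Income Tax: taxable = $613.00 − 4×$530.00 = $-1,507.00
  Taxable ≤ 0 → $0.00
Long-Term Care Levy: 1.61% × $613.00 = $9.87
Disability Insurance: 1.4% × $613.00 = $8.58
Total: $0.00 + $9.87 + $8.58 = $18.45

$18.45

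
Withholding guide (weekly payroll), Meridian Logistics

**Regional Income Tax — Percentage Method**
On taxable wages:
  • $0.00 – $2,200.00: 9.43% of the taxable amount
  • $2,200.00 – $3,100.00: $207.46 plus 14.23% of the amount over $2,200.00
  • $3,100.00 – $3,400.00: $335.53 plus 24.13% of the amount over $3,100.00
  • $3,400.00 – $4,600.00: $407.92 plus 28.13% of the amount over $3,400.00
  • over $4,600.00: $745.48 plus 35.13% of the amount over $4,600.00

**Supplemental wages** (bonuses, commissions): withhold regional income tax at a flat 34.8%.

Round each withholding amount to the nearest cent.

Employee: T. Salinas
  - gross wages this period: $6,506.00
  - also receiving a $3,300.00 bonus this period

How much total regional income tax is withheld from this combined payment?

Regional Income Tax: taxable = $6,506.00
  $745.48 + 35.13% × ($6,506.00 − $4,600.00) = $745.48 + 35.13% × $1,906.00 = $1,415.06
Supplemental (34.8% flat on bonus): 34.8% × $3,300.00 = $1,148.40
Total regional income tax: $1,415.06 + $1,148.40 = $2,563.46

$2,563.46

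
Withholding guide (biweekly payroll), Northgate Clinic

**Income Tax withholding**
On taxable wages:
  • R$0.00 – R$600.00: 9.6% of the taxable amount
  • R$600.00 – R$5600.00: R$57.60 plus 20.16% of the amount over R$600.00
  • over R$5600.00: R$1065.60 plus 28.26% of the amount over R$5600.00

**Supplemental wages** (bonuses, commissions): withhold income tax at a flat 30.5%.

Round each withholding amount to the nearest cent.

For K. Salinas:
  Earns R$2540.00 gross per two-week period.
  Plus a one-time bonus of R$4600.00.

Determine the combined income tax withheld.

R$1851.70

Income Tax: taxable = R$2540.00
  R$57.60 + 20.16% × (R$2540.00 − R$600.00) = R$57.60 + 20.16% × R$1940.00 = R$448.70
Supplemental (30.5% flat on bonus): 30.5% × R$4600.00 = R$1403.00
Total income tax: R$448.70 + R$1403.00 = R$1851.70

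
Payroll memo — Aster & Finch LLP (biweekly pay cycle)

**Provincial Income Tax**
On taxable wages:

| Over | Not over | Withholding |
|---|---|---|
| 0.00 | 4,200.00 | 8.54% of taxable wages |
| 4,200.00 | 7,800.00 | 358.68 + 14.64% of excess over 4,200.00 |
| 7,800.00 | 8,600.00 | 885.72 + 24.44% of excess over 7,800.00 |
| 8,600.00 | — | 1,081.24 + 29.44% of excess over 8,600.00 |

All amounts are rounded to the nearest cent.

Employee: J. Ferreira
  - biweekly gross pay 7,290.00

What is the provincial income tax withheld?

811.06

Provincial Income Tax: taxable = 7,290.00
  358.68 + 14.64% × (7,290.00 − 4,200.00) = 358.68 + 14.64% × 3,090.00 = 811.06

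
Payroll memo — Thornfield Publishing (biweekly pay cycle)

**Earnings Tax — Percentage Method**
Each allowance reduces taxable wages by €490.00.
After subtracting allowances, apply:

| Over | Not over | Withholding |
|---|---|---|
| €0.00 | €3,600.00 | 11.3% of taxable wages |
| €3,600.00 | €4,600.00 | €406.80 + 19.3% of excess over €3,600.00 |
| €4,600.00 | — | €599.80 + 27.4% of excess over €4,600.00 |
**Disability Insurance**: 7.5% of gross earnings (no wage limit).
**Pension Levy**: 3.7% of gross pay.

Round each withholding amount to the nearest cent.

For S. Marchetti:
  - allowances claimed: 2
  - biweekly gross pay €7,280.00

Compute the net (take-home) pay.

€5,399.04

Earnings Tax: taxable = €7,280.00 − 2×€490.00 = €6,300.00
  €599.80 + 27.4% × (€6,300.00 − €4,600.00) = €599.80 + 27.4% × €1,700.00 = €1,065.60
Disability Insurance: 7.5% × €7,280.00 = €546.00
Pension Levy: 3.7% × €7,280.00 = €269.36
Total withheld: €1,065.60 + €546.00 + €269.36 = €1,880.96
Net pay: €7,280.00 − €1,880.96 = €5,399.04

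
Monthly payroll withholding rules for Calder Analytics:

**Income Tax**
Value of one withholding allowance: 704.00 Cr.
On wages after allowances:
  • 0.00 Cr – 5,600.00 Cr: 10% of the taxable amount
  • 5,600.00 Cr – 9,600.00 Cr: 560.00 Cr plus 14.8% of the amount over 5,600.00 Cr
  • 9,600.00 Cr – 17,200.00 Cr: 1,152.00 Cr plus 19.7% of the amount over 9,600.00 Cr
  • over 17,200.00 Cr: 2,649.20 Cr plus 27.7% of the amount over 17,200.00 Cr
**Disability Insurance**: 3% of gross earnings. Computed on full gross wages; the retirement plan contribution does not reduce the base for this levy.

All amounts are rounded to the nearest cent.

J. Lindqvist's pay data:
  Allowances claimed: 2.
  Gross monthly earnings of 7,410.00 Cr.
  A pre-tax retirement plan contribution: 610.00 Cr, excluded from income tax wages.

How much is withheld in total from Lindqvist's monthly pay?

761.50 Cr

Income Tax: taxable = 7,410.00 Cr − 610.00 Cr − 2×704.00 Cr = 5,392.00 Cr
  10% × 5,392.00 Cr = 539.20 Cr
Disability Insurance: 3% × 7,410.00 Cr = 222.30 Cr
Total: 539.20 Cr + 222.30 Cr = 761.50 Cr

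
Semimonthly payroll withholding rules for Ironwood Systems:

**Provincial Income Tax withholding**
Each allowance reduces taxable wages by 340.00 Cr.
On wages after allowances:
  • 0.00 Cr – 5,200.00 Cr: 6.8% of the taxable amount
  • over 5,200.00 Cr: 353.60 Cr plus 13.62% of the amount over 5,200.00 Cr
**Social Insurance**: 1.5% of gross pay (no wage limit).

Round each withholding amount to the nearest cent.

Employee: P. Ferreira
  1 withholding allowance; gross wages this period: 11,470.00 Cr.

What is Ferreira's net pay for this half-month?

Provincial Income Tax: taxable = 11,470.00 Cr − 1×340.00 Cr = 11,130.00 Cr
  353.60 Cr + 13.62% × (11,130.00 Cr − 5,200.00 Cr) = 353.60 Cr + 13.62% × 5,930.00 Cr = 1,161.27 Cr
Social Insurance: 1.5% × 11,470.00 Cr = 172.05 Cr
Total withheld: 1,161.27 Cr + 172.05 Cr = 1,333.32 Cr
Net pay: 11,470.00 Cr − 1,333.32 Cr = 10,136.68 Cr

10,136.68 Cr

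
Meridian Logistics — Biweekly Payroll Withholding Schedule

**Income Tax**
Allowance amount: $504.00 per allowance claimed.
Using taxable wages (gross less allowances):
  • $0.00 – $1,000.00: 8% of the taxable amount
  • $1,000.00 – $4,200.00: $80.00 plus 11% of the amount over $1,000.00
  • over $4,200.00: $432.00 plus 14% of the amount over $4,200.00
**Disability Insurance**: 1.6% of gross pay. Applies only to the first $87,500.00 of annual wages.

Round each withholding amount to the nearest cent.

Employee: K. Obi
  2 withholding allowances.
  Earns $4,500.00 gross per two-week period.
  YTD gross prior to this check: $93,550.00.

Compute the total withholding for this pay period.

Income Tax: taxable = $4,500.00 − 2×$504.00 = $3,492.00
  $80.00 + 11% × ($3,492.00 − $1,000.00) = $80.00 + 11% × $2,492.00 = $354.12
Disability Insurance: YTD $93,550.00 ≥ cap $87,500.00 → $0.00
Total: $354.12 + $0.00 = $354.12

$354.12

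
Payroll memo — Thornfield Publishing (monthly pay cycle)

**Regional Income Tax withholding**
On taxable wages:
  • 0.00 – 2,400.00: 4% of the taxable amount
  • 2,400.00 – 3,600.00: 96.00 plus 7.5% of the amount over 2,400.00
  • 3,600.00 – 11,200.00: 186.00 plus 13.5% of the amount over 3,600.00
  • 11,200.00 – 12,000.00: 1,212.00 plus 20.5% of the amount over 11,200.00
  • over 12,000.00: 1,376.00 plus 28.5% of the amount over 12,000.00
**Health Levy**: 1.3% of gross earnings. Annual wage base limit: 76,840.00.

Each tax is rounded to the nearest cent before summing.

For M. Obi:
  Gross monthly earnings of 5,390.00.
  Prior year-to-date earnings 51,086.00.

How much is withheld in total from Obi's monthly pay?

497.72

Regional Income Tax: taxable = 5,390.00
  186.00 + 13.5% × (5,390.00 − 3,600.00) = 186.00 + 13.5% × 1,790.00 = 427.65
Health Levy: 1.3% × 5,390.00 = 70.07
Total: 427.65 + 70.07 = 497.72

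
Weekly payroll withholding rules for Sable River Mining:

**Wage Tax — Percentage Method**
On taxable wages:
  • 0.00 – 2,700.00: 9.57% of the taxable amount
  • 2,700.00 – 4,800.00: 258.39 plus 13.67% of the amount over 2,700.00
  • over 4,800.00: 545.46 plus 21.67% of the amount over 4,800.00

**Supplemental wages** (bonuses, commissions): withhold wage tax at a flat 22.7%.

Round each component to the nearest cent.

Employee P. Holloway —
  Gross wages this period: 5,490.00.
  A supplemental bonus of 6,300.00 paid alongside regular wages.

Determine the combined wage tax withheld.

2,125.08

Wage Tax: taxable = 5,490.00
  545.46 + 21.67% × (5,490.00 − 4,800.00) = 545.46 + 21.67% × 690.00 = 694.98
Supplemental (22.7% flat on bonus): 22.7% × 6,300.00 = 1,430.10
Total wage tax: 694.98 + 1,430.10 = 2,125.08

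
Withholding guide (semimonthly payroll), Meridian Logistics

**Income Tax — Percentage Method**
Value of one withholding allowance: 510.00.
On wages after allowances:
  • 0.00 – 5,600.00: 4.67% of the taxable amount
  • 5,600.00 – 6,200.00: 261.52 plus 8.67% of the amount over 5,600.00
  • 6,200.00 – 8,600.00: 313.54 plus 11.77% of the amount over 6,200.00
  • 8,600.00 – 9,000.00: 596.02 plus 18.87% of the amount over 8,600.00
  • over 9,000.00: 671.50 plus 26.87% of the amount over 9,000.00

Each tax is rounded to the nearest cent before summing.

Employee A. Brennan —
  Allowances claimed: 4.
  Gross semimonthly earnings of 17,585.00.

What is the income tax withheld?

2,430.14

Income Tax: taxable = 17,585.00 − 4×510.00 = 15,545.00
  671.50 + 26.87% × (15,545.00 − 9,000.00) = 671.50 + 26.87% × 6,545.00 = 2,430.14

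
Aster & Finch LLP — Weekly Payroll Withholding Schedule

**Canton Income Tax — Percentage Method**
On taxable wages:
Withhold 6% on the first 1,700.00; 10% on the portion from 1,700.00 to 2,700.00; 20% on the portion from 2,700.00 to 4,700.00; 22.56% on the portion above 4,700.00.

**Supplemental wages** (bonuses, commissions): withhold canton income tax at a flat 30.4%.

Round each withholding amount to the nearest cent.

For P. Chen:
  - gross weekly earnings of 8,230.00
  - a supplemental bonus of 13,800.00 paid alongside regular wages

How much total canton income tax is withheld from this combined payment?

Canton Income Tax: taxable = 8,230.00
  602.00 + 22.56% × (8,230.00 − 4,700.00) = 602.00 + 22.56% × 3,530.00 = 1,398.37
Supplemental (30.4% flat on bonus): 30.4% × 13,800.00 = 4,195.20
Total canton income tax: 1,398.37 + 4,195.20 = 5,593.57

5,593.57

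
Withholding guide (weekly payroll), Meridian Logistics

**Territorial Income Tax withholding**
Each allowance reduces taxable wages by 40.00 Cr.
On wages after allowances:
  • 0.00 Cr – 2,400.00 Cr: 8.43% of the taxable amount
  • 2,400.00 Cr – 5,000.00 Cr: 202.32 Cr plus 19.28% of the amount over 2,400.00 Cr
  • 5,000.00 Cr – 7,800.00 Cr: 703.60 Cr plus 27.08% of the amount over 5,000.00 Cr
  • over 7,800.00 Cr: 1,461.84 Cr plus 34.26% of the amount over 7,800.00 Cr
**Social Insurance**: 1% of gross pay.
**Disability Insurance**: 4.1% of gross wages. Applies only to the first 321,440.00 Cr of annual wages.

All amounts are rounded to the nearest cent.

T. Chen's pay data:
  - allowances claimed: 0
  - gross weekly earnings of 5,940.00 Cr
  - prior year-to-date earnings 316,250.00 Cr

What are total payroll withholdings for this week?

Territorial Income Tax: taxable = 5,940.00 Cr
  703.60 Cr + 27.08% × (5,940.00 Cr − 5,000.00 Cr) = 703.60 Cr + 27.08% × 940.00 Cr = 958.15 Cr
Social Insurance: 1% × 5,940.00 Cr = 59.40 Cr
Disability Insurance: cap 321,440.00 Cr − YTD 316,250.00 Cr = 5,190.00 Cr subject; 4.1% × 5,190.00 Cr = 212.79 Cr
Total: 958.15 Cr + 59.40 Cr + 212.79 Cr = 1,230.34 Cr

1,230.34 Cr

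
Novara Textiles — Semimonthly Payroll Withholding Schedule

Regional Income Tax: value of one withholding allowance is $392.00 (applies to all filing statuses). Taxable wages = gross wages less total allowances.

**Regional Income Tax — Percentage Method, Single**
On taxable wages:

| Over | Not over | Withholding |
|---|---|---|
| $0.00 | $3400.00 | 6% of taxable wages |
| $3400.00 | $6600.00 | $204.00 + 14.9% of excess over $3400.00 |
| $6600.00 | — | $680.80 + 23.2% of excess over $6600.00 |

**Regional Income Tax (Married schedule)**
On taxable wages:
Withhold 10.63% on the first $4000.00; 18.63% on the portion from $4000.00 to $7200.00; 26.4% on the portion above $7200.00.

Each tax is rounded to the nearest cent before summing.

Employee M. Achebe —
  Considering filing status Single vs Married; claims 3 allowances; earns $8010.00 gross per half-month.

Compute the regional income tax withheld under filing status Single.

$735.09

Regional Income Tax (Single): taxable = $8010.00 − 3×$392.00 = $6834.00
  $680.80 + 23.2% × ($6834.00 − $6600.00) = $680.80 + 23.2% × $234.00 = $735.09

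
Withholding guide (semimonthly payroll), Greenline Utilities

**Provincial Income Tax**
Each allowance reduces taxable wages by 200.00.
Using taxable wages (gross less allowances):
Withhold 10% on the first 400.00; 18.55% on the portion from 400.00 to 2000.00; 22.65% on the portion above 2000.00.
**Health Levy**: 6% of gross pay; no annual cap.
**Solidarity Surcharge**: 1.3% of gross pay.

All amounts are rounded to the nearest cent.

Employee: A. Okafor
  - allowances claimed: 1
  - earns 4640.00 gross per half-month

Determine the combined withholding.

Provincial Income Tax: taxable = 4640.00 − 1×200.00 = 4440.00
  336.80 + 22.65% × (4440.00 − 2000.00) = 336.80 + 22.65% × 2440.00 = 889.46
Health Levy: 6% × 4640.00 = 278.40
Solidarity Surcharge: 1.3% × 4640.00 = 60.32
Total: 889.46 + 278.40 + 60.32 = 1228.18

1228.18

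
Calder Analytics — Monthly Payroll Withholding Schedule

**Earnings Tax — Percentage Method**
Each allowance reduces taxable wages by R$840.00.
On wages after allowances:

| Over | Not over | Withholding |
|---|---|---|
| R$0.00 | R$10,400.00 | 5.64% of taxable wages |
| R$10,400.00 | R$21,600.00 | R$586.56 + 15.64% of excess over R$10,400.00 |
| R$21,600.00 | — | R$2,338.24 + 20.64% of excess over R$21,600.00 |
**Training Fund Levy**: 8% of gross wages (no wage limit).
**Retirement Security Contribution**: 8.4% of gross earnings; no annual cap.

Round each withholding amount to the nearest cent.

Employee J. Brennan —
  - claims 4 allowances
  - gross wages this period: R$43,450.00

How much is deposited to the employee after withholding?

R$30,169.62

Earnings Tax: taxable = R$43,450.00 − 4×R$840.00 = R$40,090.00
  R$2,338.24 + 20.64% × (R$40,090.00 − R$21,600.00) = R$2,338.24 + 20.64% × R$18,490.00 = R$6,154.58
Training Fund Levy: 8% × R$43,450.00 = R$3,476.00
Retirement Security Contribution: 8.4% × R$43,450.00 = R$3,649.80
Total withheld: R$6,154.58 + R$3,476.00 + R$3,649.80 = R$13,280.38
Net pay: R$43,450.00 − R$13,280.38 = R$30,169.62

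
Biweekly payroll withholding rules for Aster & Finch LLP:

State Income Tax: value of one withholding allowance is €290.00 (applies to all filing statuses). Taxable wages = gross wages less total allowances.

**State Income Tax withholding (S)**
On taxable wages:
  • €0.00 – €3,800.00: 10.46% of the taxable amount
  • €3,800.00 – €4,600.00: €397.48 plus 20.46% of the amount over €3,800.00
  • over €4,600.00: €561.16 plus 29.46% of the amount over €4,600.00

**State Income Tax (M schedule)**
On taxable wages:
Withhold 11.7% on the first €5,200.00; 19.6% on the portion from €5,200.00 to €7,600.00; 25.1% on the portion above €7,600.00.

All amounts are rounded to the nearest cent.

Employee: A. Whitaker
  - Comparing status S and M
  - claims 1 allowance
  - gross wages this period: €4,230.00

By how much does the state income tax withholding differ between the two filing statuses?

€34.86

State Income Tax (S): taxable = €4,230.00 − 1×€290.00 = €3,940.00
  €397.48 + 20.46% × (€3,940.00 − €3,800.00) = €397.48 + 20.46% × €140.00 = €426.12
State Income Tax (M): taxable = €4,230.00 − 1×€290.00 = €3,940.00
  11.7% × €3,940.00 = €460.98
Difference: |€426.12 − €460.98| = €34.86 (higher under M)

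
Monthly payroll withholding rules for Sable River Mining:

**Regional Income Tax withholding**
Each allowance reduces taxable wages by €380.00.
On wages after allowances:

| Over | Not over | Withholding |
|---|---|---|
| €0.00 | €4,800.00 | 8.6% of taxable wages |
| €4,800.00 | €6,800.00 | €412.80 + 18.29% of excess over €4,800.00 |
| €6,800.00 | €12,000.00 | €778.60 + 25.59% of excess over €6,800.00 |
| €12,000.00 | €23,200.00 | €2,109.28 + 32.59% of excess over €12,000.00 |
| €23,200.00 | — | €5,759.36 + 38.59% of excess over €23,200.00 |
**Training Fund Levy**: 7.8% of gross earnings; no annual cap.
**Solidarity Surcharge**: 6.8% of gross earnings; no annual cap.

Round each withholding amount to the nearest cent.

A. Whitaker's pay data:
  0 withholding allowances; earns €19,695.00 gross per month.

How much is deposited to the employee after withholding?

Regional Income Tax: taxable = €19,695.00
  €2,109.28 + 32.59% × (€19,695.00 − €12,000.00) = €2,109.28 + 32.59% × €7,695.00 = €4,617.08
Training Fund Levy: 7.8% × €19,695.00 = €1,536.21
Solidarity Surcharge: 6.8% × €19,695.00 = €1,339.26
Total withheld: €4,617.08 + €1,536.21 + €1,339.26 = €7,492.55
Net pay: €19,695.00 − €7,492.55 = €12,202.45

€12,202.45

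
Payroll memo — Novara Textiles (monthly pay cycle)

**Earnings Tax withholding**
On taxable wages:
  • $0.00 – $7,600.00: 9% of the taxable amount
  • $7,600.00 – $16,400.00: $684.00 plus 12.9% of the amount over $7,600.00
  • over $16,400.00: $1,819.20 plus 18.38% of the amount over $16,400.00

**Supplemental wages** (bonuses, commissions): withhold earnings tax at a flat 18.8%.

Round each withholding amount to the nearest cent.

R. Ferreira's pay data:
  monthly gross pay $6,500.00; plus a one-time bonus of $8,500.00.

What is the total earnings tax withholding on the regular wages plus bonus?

$2,183.00

Earnings Tax: taxable = $6,500.00
  9% × $6,500.00 = $585.00
Supplemental (18.8% flat on bonus): 18.8% × $8,500.00 = $1,598.00
Total earnings tax: $585.00 + $1,598.00 = $2,183.00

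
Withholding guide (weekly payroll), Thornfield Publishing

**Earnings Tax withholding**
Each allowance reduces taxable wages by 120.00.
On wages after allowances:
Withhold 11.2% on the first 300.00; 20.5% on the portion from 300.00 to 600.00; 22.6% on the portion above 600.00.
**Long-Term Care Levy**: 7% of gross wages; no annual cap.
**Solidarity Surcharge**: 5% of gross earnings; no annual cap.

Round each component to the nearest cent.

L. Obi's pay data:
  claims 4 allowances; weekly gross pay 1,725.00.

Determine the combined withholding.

447.87

Earnings Tax: taxable = 1,725.00 − 4×120.00 = 1,245.00
  95.10 + 22.6% × (1,245.00 − 600.00) = 95.10 + 22.6% × 645.00 = 240.87
Long-Term Care Levy: 7% × 1,725.00 = 120.75
Solidarity Surcharge: 5% × 1,725.00 = 86.25
Total: 240.87 + 120.75 + 86.25 = 447.87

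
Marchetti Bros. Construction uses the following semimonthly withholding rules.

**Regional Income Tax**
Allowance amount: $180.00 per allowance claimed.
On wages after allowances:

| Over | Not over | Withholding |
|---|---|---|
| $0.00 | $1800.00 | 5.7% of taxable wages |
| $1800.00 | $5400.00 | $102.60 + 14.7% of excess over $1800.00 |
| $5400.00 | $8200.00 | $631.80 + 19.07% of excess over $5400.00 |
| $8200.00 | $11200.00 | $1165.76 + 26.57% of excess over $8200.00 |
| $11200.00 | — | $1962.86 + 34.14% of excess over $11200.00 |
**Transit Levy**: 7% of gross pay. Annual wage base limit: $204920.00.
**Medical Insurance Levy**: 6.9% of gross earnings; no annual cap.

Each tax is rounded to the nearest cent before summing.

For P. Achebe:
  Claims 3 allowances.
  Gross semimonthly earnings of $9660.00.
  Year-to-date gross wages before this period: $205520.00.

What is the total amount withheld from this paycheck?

$2076.74

Regional Income Tax: taxable = $9660.00 − 3×$180.00 = $9120.00
  $1165.76 + 26.57% × ($9120.00 − $8200.00) = $1165.76 + 26.57% × $920.00 = $1410.20
Transit Levy: YTD $205520.00 ≥ cap $204920.00 → $0.00
Medical Insurance Levy: 6.9% × $9660.00 = $666.54
Total: $1410.20 + $0.00 + $666.54 = $2076.74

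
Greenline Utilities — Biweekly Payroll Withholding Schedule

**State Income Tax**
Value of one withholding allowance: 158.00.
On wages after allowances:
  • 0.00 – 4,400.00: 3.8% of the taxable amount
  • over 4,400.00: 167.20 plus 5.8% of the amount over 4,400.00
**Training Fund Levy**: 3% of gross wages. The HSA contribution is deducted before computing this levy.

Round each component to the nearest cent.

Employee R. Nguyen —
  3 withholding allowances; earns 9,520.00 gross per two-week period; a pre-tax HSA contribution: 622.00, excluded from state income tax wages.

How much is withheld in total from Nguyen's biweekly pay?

State Income Tax: taxable = 9,520.00 − 622.00 − 3×158.00 = 8,424.00
  167.20 + 5.8% × (8,424.00 − 4,400.00) = 167.20 + 5.8% × 4,024.00 = 400.59
Training Fund Levy: 3% × 8,898.00 = 266.94
Total: 400.59 + 266.94 = 667.53

667.53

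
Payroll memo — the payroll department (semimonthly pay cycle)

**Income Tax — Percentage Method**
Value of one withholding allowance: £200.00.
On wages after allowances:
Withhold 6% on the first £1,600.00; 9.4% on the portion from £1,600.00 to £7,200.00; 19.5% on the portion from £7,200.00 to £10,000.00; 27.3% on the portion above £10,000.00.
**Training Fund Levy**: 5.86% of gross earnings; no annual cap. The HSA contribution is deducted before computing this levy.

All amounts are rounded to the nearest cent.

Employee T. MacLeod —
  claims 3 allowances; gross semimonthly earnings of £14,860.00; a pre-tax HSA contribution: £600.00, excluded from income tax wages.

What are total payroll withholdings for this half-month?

Income Tax: taxable = £14,860.00 − £600.00 − 3×£200.00 = £13,660.00
  £1,168.40 + 27.3% × (£13,660.00 − £10,000.00) = £1,168.40 + 27.3% × £3,660.00 = £2,167.58
Training Fund Levy: 5.86% × £14,260.00 = £835.64
Total: £2,167.58 + £835.64 = £3,003.22

£3,003.22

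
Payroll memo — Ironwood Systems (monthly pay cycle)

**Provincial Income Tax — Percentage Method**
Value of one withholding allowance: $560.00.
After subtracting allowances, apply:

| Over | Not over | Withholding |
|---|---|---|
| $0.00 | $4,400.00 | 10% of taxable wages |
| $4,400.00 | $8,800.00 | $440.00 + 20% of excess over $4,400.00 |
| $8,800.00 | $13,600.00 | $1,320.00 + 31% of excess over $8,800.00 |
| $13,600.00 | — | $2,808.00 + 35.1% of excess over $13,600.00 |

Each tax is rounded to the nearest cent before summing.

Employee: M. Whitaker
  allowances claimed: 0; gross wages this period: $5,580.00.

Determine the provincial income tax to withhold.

$676.00

Provincial Income Tax: taxable = $5,580.00
  $440.00 + 20% × ($5,580.00 − $4,400.00) = $440.00 + 20% × $1,180.00 = $676.00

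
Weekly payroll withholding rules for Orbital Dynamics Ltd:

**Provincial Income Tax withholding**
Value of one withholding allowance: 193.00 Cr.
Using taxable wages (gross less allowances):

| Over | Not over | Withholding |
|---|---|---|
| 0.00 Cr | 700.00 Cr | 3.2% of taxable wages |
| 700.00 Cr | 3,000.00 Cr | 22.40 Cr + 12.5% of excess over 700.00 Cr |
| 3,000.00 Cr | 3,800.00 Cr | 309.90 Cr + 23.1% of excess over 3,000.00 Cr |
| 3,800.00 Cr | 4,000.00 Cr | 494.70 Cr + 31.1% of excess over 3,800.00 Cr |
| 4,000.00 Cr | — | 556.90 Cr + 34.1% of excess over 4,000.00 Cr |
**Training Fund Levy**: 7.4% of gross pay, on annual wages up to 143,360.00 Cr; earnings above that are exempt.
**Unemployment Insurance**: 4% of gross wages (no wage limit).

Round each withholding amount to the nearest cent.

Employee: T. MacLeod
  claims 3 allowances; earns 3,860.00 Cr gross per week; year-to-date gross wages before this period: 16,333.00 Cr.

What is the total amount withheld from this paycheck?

814.85 Cr

Provincial Income Tax: taxable = 3,860.00 Cr − 3×193.00 Cr = 3,281.00 Cr
  309.90 Cr + 23.1% × (3,281.00 Cr − 3,000.00 Cr) = 309.90 Cr + 23.1% × 281.00 Cr = 374.81 Cr
Training Fund Levy: 7.4% × 3,860.00 Cr = 285.64 Cr
Unemployment Insurance: 4% × 3,860.00 Cr = 154.40 Cr
Total: 374.81 Cr + 285.64 Cr + 154.40 Cr = 814.85 Cr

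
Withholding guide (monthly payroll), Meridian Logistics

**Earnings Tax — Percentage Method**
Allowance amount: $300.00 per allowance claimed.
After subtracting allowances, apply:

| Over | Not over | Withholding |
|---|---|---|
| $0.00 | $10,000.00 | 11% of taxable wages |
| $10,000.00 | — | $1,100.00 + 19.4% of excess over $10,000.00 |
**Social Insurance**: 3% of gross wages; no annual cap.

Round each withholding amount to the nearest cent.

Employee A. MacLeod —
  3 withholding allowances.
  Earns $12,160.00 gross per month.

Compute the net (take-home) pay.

$10,450.76

Earnings Tax: taxable = $12,160.00 − 3×$300.00 = $11,260.00
  $1,100.00 + 19.4% × ($11,260.00 − $10,000.00) = $1,100.00 + 19.4% × $1,260.00 = $1,344.44
Social Insurance: 3% × $12,160.00 = $364.80
Total withheld: $1,344.44 + $364.80 = $1,709.24
Net pay: $12,160.00 − $1,709.24 = $10,450.76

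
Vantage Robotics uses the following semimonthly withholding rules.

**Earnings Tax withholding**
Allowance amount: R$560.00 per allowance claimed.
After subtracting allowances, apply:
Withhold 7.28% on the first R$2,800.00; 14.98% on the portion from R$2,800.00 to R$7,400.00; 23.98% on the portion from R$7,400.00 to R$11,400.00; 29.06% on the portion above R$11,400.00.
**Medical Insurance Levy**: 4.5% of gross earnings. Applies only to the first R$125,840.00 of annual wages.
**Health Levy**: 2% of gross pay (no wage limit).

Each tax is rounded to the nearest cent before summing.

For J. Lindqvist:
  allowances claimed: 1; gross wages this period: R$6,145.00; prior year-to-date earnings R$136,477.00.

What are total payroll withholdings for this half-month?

Earnings Tax: taxable = R$6,145.00 − 1×R$560.00 = R$5,585.00
  R$203.84 + 14.98% × (R$5,585.00 − R$2,800.00) = R$203.84 + 14.98% × R$2,785.00 = R$621.03
Medical Insurance Levy: YTD R$136,477.00 ≥ cap R$125,840.00 → R$0.00
Health Levy: 2% × R$6,145.00 = R$122.90
Total: R$621.03 + R$0.00 + R$122.90 = R$743.93

R$743.93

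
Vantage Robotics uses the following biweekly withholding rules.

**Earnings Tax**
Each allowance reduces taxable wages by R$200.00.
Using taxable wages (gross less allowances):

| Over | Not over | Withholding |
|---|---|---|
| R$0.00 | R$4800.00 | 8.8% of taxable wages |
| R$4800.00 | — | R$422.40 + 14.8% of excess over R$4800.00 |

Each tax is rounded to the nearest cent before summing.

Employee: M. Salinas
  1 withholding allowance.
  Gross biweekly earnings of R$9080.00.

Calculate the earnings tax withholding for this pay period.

Earnings Tax: taxable = R$9080.00 − 1×R$200.00 = R$8880.00
  R$422.40 + 14.8% × (R$8880.00 − R$4800.00) = R$422.40 + 14.8% × R$4080.00 = R$1026.24

R$1026.24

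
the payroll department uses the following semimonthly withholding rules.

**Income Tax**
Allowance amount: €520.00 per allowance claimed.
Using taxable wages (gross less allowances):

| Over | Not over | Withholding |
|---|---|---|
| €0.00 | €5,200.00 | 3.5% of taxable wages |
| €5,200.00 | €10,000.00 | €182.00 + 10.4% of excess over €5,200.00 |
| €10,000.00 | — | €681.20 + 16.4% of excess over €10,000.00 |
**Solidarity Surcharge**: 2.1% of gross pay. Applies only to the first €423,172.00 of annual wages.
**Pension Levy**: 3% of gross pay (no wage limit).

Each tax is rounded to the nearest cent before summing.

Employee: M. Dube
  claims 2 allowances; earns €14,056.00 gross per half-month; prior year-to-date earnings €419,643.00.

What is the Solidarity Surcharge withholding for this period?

€74.11

Solidarity Surcharge: cap €423,172.00 − YTD €419,643.00 = €3,529.00 subject; 2.1% × €3,529.00 = €74.11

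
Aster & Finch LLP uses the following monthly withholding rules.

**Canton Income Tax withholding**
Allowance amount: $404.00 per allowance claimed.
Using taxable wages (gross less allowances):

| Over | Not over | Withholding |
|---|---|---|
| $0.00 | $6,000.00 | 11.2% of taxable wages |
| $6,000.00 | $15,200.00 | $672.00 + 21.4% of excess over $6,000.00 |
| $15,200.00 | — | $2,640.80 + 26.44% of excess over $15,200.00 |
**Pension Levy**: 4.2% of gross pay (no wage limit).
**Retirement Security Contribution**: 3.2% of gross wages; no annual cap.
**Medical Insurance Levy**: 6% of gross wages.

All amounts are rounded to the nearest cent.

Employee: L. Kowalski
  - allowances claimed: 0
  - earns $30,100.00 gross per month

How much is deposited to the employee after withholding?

$19,486.24

Canton Income Tax: taxable = $30,100.00
  $2,640.80 + 26.44% × ($30,100.00 − $15,200.00) = $2,640.80 + 26.44% × $14,900.00 = $6,580.36
Pension Levy: 4.2% × $30,100.00 = $1,264.20
Retirement Security Contribution: 3.2% × $30,100.00 = $963.20
Medical Insurance Levy: 6% × $30,100.00 = $1,806.00
Total withheld: $6,580.36 + $1,264.20 + $963.20 + $1,806.00 = $10,613.76
Net pay: $30,100.00 − $10,613.76 = $19,486.24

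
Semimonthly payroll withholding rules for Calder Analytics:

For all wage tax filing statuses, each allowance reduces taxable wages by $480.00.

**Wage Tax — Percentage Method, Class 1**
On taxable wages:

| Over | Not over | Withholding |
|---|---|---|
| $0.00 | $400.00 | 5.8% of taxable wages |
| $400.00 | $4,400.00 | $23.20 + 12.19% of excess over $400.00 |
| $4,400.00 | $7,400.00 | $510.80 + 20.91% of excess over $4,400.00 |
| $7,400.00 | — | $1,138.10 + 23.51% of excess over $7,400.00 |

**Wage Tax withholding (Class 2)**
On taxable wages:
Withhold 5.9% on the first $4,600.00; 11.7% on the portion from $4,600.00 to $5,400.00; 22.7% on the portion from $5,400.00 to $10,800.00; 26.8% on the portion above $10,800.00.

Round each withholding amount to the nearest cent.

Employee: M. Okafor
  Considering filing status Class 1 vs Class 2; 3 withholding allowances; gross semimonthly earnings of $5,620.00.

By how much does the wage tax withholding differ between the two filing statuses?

$237.36

Wage Tax (Class 1): taxable = $5,620.00 − 3×$480.00 = $4,180.00
  $23.20 + 12.19% × ($4,180.00 − $400.00) = $23.20 + 12.19% × $3,780.00 = $483.98
Wage Tax (Class 2): taxable = $5,620.00 − 3×$480.00 = $4,180.00
  5.9% × $4,180.00 = $246.62
Difference: |$483.98 − $246.62| = $237.36 (higher under Class 1)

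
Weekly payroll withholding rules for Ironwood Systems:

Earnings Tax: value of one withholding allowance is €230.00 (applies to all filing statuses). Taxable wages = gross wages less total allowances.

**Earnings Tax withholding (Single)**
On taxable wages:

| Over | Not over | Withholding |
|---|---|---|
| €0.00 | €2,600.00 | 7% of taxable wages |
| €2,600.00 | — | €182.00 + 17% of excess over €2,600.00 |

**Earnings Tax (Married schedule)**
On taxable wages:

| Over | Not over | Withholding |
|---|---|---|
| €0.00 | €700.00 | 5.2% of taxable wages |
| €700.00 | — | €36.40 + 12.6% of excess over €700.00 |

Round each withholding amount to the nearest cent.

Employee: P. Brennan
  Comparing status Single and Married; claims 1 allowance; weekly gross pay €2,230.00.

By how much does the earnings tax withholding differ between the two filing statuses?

€60.20

Earnings Tax (Single): taxable = €2,230.00 − 1×€230.00 = €2,000.00
  7% × €2,000.00 = €140.00
Earnings Tax (Married): taxable = €2,230.00 − 1×€230.00 = €2,000.00
  €36.40 + 12.6% × (€2,000.00 − €700.00) = €36.40 + 12.6% × €1,300.00 = €200.20
Difference: |€140.00 − €200.20| = €60.20 (higher under Married)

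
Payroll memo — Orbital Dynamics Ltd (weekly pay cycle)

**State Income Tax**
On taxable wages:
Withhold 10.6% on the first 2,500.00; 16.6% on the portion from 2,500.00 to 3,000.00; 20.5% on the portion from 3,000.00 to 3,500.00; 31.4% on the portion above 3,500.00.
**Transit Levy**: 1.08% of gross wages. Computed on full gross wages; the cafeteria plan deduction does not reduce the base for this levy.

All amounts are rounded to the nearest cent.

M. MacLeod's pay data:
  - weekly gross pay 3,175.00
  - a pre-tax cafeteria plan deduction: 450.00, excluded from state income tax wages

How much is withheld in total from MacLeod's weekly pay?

State Income Tax: taxable = 3,175.00 − 450.00 = 2,725.00
  265.00 + 16.6% × (2,725.00 − 2,500.00) = 265.00 + 16.6% × 225.00 = 302.35
Transit Levy: 1.08% × 3,175.00 = 34.29
Total: 302.35 + 34.29 = 336.64

336.64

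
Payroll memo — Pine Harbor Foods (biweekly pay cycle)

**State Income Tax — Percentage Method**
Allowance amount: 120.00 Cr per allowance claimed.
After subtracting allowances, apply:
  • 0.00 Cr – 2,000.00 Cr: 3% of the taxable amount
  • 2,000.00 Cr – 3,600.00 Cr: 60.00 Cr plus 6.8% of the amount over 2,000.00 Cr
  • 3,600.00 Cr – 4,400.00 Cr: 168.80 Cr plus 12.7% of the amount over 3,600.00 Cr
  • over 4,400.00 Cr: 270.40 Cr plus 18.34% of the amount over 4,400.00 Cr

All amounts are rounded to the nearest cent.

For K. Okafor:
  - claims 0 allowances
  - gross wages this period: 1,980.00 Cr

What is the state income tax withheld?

State Income Tax: taxable = 1,980.00 Cr
  3% × 1,980.00 Cr = 59.40 Cr

59.40 Cr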